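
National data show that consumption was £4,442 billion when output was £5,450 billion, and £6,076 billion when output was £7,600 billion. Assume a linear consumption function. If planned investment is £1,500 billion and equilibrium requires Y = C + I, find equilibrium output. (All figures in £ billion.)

Y = 7500

MPC = (6076 − 4442)/(7600 − 5450) = 1634/2150 = 0.76
a = 4442 − 0.76(5450) = 300
Equilibrium: Y = 300 + 0.76Y + 1500
0.24Y = 1800, so Y = 1800/0.24 = 7500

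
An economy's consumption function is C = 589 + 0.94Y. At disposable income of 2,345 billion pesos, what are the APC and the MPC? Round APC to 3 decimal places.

APC = 1.191; MPC = 0.94

MPC = 0.94 (the slope of the consumption function)
C = 589 + 0.94(2345) = 2793.3, so APC = 2793.3/2345 = 1.191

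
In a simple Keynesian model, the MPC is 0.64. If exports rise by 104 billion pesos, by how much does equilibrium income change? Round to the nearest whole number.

ΔY ≈ 289

The multiplier is 1/(1 − MPC) = 1/0.36.
ΔY = 104/0.36 = 288.89 ≈ 289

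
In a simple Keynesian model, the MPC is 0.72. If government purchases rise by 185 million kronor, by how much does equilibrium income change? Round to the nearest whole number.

ΔY ≈ 661

The multiplier is 1/(1 − MPC) = 1/0.28.
ΔY = 185/0.28 = 660.71 ≈ 661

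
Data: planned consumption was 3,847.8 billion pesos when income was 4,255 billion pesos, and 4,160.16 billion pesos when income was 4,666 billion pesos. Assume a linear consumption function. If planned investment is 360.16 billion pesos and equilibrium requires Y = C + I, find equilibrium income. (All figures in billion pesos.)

MPC = (4160.16 − 3847.8)/(4666 − 4255) = 312.36/411 = 0.76
a = 3847.8 − 0.76(4255) = 614
Equilibrium: Y = 614 + 0.76Y + 360.16
0.24Y = 974.16, so Y = 974.16/0.24 = 4059

Y = 4059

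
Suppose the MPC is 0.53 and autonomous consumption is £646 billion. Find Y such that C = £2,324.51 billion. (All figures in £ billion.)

646 + 0.53Y = 2324.51
0.53Y = 1678.51, so Y = 1678.51/0.53 = 3167

Y = 3167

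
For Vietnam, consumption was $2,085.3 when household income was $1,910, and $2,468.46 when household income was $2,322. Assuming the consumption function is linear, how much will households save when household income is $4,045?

S = -25.85

MPC = (2468.46 − 2085.3)/(2322 − 1910) = 383.16/412 = 0.93
a = 2085.3 − 0.93(1910) = 2085.3 − 1776.3 = 309
C = 309 + 0.93(4045) = 4070.85
S = 4045 − 4070.85 = -25.85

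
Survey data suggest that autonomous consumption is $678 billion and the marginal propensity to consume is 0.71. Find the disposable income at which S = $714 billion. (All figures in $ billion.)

S = Y − C = -678 + 0.29Y
-678 + 0.29Y = 714, so 0.29Y = 1392 and Y = 4800

Y = 4800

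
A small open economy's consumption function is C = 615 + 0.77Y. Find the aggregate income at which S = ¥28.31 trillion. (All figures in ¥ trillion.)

Y = 2797

S = Y − C = -615 + 0.23Y
-615 + 0.23Y = 28.31, so 0.23Y = 643.31 and Y = 2797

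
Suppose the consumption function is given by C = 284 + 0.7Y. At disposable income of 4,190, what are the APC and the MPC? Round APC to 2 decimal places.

MPC = 0.7 (the slope of the consumption function)
C = 284 + 0.7(4190) = 3217, so APC = 3217/4190 = 0.77

APC = 0.77; MPC = 0.7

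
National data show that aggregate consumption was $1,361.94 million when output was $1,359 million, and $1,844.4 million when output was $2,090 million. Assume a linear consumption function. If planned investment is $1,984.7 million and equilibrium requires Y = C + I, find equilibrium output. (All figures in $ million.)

Y = 7205

MPC = (1844.4 − 1361.94)/(2090 − 1359) = 482.46/731 = 0.66
a = 1361.94 − 0.66(1359) = 465
Equilibrium: Y = 465 + 0.66Y + 1984.7
0.34Y = 2449.7, so Y = 2449.7/0.34 = 7205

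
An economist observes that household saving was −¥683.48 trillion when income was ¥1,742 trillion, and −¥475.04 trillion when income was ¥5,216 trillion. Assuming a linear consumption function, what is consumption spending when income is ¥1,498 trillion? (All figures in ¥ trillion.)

C = 2196.12

MPS = ΔS/ΔY = (-475.04 − (-683.48))/(5216 − 1742) = 208.44/3474 = 0.06
MPC = 1 − MPS = 0.94
Autonomous saving = -683.48 − 0.06(1742) = -788, so a = 788
C = 788 + 0.94(1498) = 788 + 1408.12 = 2196.12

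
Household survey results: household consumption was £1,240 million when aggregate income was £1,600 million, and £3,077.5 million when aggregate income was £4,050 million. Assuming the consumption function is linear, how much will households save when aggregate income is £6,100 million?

MPC = (3077.5 − 1240)/(4050 − 1600) = 1837.5/2450 = 0.75
a = 1240 − 0.75(1600) = 1240 − 1200 = 40
C = 40 + 0.75(6100) = 4615
S = 6100 − 4615 = 1485

S = 1485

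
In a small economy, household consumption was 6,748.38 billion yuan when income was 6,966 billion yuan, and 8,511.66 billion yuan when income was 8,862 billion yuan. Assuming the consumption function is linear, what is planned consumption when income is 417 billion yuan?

C = 657.81

MPC = (8511.66 − 6748.38)/(8862 − 6966) = 1763.28/1896 = 0.93
a = 6748.38 − 0.93(6966) = 6748.38 − 6478.38 = 270
C = 270 + 0.93(417) = 270 + 387.81 = 657.81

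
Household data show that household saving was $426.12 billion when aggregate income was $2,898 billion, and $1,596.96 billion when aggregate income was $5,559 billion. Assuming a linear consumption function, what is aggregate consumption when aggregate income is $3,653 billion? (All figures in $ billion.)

C = 2894.68

MPS = ΔS/ΔY = (1596.96 − 426.12)/(5559 − 2898) = 1170.84/2661 = 0.44
MPC = 1 − MPS = 0.56
Autonomous saving = 426.12 − 0.44(2898) = -849, so a = 849
C = 849 + 0.56(3653) = 849 + 2045.68 = 2894.68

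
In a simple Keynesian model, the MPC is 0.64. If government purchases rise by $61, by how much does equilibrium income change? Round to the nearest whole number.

ΔY ≈ 169

The multiplier is 1/(1 − MPC) = 1/0.36.
ΔY = 61/0.36 = 169.44 ≈ 169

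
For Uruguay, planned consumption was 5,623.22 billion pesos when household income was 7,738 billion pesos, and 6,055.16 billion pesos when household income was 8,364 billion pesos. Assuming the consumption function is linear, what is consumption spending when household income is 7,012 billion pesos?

MPC = (6055.16 − 5623.22)/(8364 − 7738) = 431.94/626 = 0.69
a = 5623.22 − 0.69(7738) = 5623.22 − 5339.22 = 284
C = 284 + 0.69(7012) = 284 + 4838.28 = 5122.28

C = 5122.28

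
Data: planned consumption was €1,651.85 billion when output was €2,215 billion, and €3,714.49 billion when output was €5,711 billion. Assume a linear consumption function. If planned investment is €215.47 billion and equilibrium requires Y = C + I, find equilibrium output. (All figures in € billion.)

MPC = (3714.49 − 1651.85)/(5711 − 2215) = 2062.64/3496 = 0.59
a = 1651.85 − 0.59(2215) = 345
Equilibrium: Y = 345 + 0.59Y + 215.47
0.41Y = 560.47, so Y = 560.47/0.41 = 1367

Y = 1367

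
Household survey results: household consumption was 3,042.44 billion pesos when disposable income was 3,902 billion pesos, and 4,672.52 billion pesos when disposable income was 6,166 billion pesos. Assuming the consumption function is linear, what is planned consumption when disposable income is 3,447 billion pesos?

MPC = (4672.52 − 3042.44)/(6166 − 3902) = 1630.08/2264 = 0.72
a = 3042.44 − 0.72(3902) = 3042.44 − 2809.44 = 233
C = 233 + 0.72(3447) = 233 + 2481.84 = 2714.84

C = 2714.84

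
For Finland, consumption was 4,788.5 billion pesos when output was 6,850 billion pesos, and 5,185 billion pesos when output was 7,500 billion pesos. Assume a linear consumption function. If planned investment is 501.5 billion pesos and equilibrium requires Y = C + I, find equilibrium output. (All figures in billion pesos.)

MPC = (5185 − 4788.5)/(7500 − 6850) = 396.5/650 = 0.61
a = 4788.5 − 0.61(6850) = 610
Equilibrium: Y = 610 + 0.61Y + 501.5
0.39Y = 1111.5, so Y = 1111.5/0.39 = 2850

Y = 2850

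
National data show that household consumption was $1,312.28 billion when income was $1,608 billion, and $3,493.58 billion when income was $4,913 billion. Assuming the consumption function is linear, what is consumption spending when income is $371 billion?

MPC = (3493.58 − 1312.28)/(4913 − 1608) = 2181.3/3305 = 0.66
a = 1312.28 − 0.66(1608) = 1312.28 − 1061.28 = 251
C = 251 + 0.66(371) = 251 + 244.86 = 495.86

C = 495.86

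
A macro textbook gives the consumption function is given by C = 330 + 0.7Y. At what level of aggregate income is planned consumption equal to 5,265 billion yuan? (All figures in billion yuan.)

330 + 0.7Y = 5265
0.7Y = 4935, so Y = 4935/0.7 = 7050

Y = 7050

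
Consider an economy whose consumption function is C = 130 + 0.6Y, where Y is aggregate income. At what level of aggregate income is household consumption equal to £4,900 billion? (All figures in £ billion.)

Y = 7950

130 + 0.6Y = 4900
0.6Y = 4770, so Y = 4770/0.6 = 7950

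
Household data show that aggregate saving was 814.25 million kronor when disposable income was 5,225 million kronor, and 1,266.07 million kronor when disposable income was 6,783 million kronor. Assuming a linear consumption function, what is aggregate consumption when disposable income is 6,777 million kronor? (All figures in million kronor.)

C = 5512.67

MPS = ΔS/ΔY = (1266.07 − 814.25)/(6783 − 5225) = 451.82/1558 = 0.29
MPC = 1 − MPS = 0.71
Autonomous saving = 814.25 − 0.29(5225) = -701, so a = 701
C = 701 + 0.71(6777) = 701 + 4811.67 = 5512.67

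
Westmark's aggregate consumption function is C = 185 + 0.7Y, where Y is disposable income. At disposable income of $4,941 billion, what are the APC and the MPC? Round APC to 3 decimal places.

APC = 0.737; MPC = 0.7

MPC = 0.7 (the slope of the consumption function)
C = 185 + 0.7(4941) = 3643.7, so APC = 3643.7/4941 = 0.737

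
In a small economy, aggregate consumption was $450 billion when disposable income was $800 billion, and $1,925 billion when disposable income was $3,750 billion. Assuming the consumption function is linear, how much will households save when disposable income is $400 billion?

S = 150

MPC = (1925 − 450)/(3750 − 800) = 1475/2950 = 0.5
a = 450 − 0.5(800) = 450 − 400 = 50
C = 50 + 0.5(400) = 250
S = 400 − 250 = 150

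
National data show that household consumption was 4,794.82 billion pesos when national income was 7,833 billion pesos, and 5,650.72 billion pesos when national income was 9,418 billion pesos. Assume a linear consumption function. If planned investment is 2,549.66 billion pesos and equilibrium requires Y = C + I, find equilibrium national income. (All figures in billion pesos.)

Y = 6771

MPC = (5650.72 − 4794.82)/(9418 − 7833) = 855.9/1585 = 0.54
a = 4794.82 − 0.54(7833) = 565
Equilibrium: Y = 565 + 0.54Y + 2549.66
0.46Y = 3114.66, so Y = 3114.66/0.46 = 6771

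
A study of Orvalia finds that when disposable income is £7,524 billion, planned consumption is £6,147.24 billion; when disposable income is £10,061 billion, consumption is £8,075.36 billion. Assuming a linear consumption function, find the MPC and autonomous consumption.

MPC = ΔC/ΔY = (8075.36 − 6147.24)/(10061 − 7524) = 1928.12/2537 = 0.76
a = C − MPC·Y = 6147.24 − 0.76(7524) = 6147.24 − 5718.24 = 429

MPC = 0.76; a = 429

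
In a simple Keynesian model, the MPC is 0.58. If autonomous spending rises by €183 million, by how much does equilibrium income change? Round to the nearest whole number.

The multiplier is 1/(1 − MPC) = 1/0.42.
ΔY = 183/0.42 = 435.71 ≈ 436

ΔY ≈ 436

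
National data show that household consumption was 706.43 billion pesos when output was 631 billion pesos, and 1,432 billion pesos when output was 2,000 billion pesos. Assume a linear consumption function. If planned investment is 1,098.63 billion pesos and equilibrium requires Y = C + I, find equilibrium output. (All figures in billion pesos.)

Y = 3129

MPC = (1432 − 706.43)/(2000 − 631) = 725.57/1369 = 0.53
a = 706.43 − 0.53(631) = 372
Equilibrium: Y = 372 + 0.53Y + 1098.63
0.47Y = 1470.63, so Y = 1470.63/0.47 = 3129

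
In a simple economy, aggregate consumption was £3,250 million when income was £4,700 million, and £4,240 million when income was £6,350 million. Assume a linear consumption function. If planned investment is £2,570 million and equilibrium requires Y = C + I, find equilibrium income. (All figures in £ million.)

Y = 7500

MPC = (4240 − 3250)/(6350 − 4700) = 990/1650 = 0.6
a = 3250 − 0.6(4700) = 430
Equilibrium: Y = 430 + 0.6Y + 2570
0.4Y = 3000, so Y = 3000/0.4 = 7500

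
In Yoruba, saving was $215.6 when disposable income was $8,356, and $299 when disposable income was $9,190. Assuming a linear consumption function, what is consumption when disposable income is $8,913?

C = 8641.7

MPS = ΔS/ΔY = (299 − 215.6)/(9190 − 8356) = 83.4/834 = 0.1
MPC = 1 − MPS = 0.9
Autonomous saving = 215.6 − 0.1(8356) = -620, so a = 620
C = 620 + 0.9(8913) = 620 + 8021.7 = 8641.7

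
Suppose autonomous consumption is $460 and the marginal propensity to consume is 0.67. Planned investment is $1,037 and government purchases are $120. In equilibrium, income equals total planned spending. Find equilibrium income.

Y = 4900

Y = C + I + G = 460 + 0.67Y + 1037 + 120
Y − 0.67Y = 1617
0.33Y = 1617, so Y = 1617/0.33 = 4900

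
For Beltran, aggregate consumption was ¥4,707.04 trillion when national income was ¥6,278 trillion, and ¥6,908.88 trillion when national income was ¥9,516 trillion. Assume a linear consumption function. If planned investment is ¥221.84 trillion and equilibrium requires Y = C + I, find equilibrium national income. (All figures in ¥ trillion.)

MPC = (6908.88 − 4707.04)/(9516 − 6278) = 2201.84/3238 = 0.68
a = 4707.04 − 0.68(6278) = 438
Equilibrium: Y = 438 + 0.68Y + 221.84
0.32Y = 659.84, so Y = 659.84/0.32 = 2062

Y = 2062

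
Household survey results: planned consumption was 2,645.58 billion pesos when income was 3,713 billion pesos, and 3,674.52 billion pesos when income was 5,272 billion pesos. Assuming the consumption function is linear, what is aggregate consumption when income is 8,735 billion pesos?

MPC = (3674.52 − 2645.58)/(5272 − 3713) = 1028.94/1559 = 0.66
a = 2645.58 − 0.66(3713) = 2645.58 − 2450.58 = 195
C = 195 + 0.66(8735) = 195 + 5765.1 = 5960.1

C = 5960.1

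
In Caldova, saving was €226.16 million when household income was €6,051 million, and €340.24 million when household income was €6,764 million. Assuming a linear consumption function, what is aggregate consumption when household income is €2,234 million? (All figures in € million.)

C = 2618.56

MPS = ΔS/ΔY = (340.24 − 226.16)/(6764 − 6051) = 114.08/713 = 0.16
MPC = 1 − MPS = 0.84
Autonomous saving = 226.16 − 0.16(6051) = -742, so a = 742
C = 742 + 0.84(2234) = 742 + 1876.56 = 2618.56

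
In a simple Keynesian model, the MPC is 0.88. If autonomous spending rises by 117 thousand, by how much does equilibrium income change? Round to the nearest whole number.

ΔY ≈ 975

The multiplier is 1/(1 − MPC) = 1/0.12.
ΔY = 117/0.12 = 975.00 ≈ 975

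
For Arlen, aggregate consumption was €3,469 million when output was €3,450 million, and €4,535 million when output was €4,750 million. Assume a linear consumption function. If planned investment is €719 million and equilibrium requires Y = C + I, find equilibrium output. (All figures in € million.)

MPC = (4535 − 3469)/(4750 − 3450) = 1066/1300 = 0.82
a = 3469 − 0.82(3450) = 640
Equilibrium: Y = 640 + 0.82Y + 719
0.18Y = 1359, so Y = 1359/0.18 = 7550

Y = 7550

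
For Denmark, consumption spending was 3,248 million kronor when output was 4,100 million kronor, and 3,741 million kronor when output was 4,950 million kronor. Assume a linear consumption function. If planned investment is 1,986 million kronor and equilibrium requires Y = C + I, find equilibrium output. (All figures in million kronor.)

MPC = (3741 − 3248)/(4950 − 4100) = 493/850 = 0.58
a = 3248 − 0.58(4100) = 870
Equilibrium: Y = 870 + 0.58Y + 1986
0.42Y = 2856, so Y = 2856/0.42 = 6800

Y = 6800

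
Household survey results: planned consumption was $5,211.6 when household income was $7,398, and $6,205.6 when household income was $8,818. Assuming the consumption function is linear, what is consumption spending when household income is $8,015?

C = 5643.5

MPC = (6205.6 − 5211.6)/(8818 − 7398) = 994/1420 = 0.7
a = 5211.6 − 0.7(7398) = 5211.6 − 5178.6 = 33
C = 33 + 0.7(8015) = 33 + 5610.5 = 5643.5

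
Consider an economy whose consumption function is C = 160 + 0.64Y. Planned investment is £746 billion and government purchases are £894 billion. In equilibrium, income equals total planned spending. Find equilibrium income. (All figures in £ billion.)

Y = 5000

Y = C + I + G = 160 + 0.64Y + 746 + 894
Y − 0.64Y = 1800
0.36Y = 1800, so Y = 1800/0.36 = 5000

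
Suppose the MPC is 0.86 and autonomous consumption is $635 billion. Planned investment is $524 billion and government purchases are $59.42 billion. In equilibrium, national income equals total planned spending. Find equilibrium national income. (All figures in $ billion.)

Y = 8703

Y = C + I + G = 635 + 0.86Y + 524 + 59.42
Y − 0.86Y = 1218.42
0.14Y = 1218.42, so Y = 1218.42/0.14 = 8703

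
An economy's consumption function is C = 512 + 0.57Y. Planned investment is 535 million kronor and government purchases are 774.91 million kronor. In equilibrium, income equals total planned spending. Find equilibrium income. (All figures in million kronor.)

Y = 4237

Y = C + I + G = 512 + 0.57Y + 535 + 774.91
Y − 0.57Y = 1821.91
0.43Y = 1821.91, so Y = 1821.91/0.43 = 4237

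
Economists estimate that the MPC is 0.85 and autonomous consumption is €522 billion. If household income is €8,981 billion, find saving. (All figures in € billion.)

C = 522 + 0.85(8981) = 522 + 7633.85 = 8155.85
S = Y − C = 8981 − 8155.85 = 825.15

S = 825.15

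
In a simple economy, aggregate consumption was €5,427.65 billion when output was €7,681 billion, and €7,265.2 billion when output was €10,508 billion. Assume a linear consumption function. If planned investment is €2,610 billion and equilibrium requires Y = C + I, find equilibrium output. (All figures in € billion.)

MPC = (7265.2 − 5427.65)/(10508 − 7681) = 1837.55/2827 = 0.65
a = 5427.65 − 0.65(7681) = 435
Equilibrium: Y = 435 + 0.65Y + 2610
0.35Y = 3045, so Y = 3045/0.35 = 8700

Y = 8700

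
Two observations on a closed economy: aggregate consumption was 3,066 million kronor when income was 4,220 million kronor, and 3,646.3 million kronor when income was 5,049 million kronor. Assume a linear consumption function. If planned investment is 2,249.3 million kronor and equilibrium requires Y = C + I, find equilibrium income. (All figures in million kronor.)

Y = 7871

MPC = (3646.3 − 3066)/(5049 − 4220) = 580.3/829 = 0.7
a = 3066 − 0.7(4220) = 112
Equilibrium: Y = 112 + 0.7Y + 2249.3
0.3Y = 2361.3, so Y = 2361.3/0.3 = 7871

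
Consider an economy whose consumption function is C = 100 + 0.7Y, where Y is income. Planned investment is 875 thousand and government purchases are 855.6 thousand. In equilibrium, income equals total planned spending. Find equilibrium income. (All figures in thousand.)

Y = C + I + G = 100 + 0.7Y + 875 + 855.6
Y − 0.7Y = 1830.6
0.3Y = 1830.6, so Y = 1830.6/0.3 = 6102

Y = 6102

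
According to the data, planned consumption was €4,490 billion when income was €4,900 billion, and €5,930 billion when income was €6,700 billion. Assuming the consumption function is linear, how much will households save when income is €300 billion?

MPC = (5930 − 4490)/(6700 − 4900) = 1440/1800 = 0.8
a = 4490 − 0.8(4900) = 4490 − 3920 = 570
C = 570 + 0.8(300) = 810
S = 300 − 810 = -510

S = -510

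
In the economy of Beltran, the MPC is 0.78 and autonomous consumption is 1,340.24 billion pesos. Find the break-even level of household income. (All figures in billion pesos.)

Y = 6092

At break-even, C = Y: 1340.24 + 0.78Y = Y
0.22Y = 1340.24, so Y = 1340.24/0.22 = 6092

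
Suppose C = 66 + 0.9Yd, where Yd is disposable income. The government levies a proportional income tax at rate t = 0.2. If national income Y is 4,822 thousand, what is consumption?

Yd = (1 − 0.2)(4822) = 0.8(4822) = 3857.6
C = 66 + 0.9(3857.6) = 66 + 3471.84 = 3537.84

C = 3537.84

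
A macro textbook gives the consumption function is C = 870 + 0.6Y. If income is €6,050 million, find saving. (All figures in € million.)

C = 870 + 0.6(6050) = 870 + 3630 = 4500
S = Y − C = 6050 − 4500 = 1550

S = 1550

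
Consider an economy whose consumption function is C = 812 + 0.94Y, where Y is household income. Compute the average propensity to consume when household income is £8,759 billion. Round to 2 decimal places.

C = 812 + 0.94(8759) = 9045.46
APC = C/Y = 9045.46/8759 = 1.03

APC = 1.03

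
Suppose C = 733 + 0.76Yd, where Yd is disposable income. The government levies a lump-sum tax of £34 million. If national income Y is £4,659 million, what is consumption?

C = 4248

Yd = Y − T = 4659 − 34 = 4625
C = 733 + 0.76(4625) = 733 + 3515 = 4248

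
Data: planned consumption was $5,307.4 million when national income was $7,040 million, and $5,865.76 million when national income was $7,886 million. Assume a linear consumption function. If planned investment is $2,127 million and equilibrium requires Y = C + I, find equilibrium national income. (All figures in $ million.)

Y = 8200

MPC = (5865.76 − 5307.4)/(7886 − 7040) = 558.36/846 = 0.66
a = 5307.4 − 0.66(7040) = 661
Equilibrium: Y = 661 + 0.66Y + 2127
0.34Y = 2788, so Y = 2788/0.34 = 8200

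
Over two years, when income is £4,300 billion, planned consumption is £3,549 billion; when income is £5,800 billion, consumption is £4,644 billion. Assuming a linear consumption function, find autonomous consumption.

a = 410

MPC = ΔC/ΔY = (4644 − 3549)/(5800 − 4300) = 1095/1500 = 0.73
a = C − MPC·Y = 3549 − 0.73(4300) = 3549 − 3139 = 410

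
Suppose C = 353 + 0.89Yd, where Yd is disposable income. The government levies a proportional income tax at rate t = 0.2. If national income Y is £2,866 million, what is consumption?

C = 2393.592

Yd = (1 − 0.2)(2866) = 0.8(2866) = 2292.8
C = 353 + 0.89(2292.8) = 353 + 2040.592 = 2393.592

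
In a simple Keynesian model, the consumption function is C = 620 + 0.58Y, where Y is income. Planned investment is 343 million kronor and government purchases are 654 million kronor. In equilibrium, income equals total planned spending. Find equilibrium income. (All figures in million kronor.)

Y = 3850

Y = C + I + G = 620 + 0.58Y + 343 + 654
Y − 0.58Y = 1617
0.42Y = 1617, so Y = 1617/0.42 = 3850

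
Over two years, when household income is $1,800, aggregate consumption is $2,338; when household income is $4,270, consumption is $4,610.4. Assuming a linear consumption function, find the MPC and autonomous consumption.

MPC = 0.92; a = 682

MPC = ΔC/ΔY = (4610.4 − 2338)/(4270 − 1800) = 2272.4/2470 = 0.92
a = C − MPC·Y = 2338 − 0.92(1800) = 2338 − 1656 = 682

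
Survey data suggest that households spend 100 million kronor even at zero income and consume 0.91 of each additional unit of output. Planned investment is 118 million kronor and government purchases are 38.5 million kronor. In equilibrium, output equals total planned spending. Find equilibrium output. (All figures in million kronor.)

Y = 2850

Y = C + I + G = 100 + 0.91Y + 118 + 38.5
Y − 0.91Y = 256.5
0.09Y = 256.5, so Y = 256.5/0.09 = 2850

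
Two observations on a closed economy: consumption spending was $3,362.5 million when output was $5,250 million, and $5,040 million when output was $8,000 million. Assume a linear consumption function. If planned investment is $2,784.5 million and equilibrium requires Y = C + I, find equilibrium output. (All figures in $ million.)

Y = 7550

MPC = (5040 − 3362.5)/(8000 − 5250) = 1677.5/2750 = 0.61
a = 3362.5 − 0.61(5250) = 160
Equilibrium: Y = 160 + 0.61Y + 2784.5
0.39Y = 2944.5, so Y = 2944.5/0.39 = 7550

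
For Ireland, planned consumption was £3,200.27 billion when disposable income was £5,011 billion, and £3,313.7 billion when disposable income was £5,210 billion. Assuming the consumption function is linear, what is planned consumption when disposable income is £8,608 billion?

MPC = (3313.7 − 3200.27)/(5210 − 5011) = 113.43/199 = 0.57
a = 3200.27 − 0.57(5011) = 3200.27 − 2856.27 = 344
C = 344 + 0.57(8608) = 344 + 4906.56 = 5250.56

C = 5250.56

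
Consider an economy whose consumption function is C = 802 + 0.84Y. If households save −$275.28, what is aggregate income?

S = Y − C = -802 + 0.16Y
-802 + 0.16Y = -275.28, so 0.16Y = 526.72 and Y = 3292

Y = 3292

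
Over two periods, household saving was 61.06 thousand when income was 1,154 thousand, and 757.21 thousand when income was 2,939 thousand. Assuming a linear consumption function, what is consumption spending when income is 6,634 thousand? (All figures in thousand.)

MPS = ΔS/ΔY = (757.21 − 61.06)/(2939 − 1154) = 696.15/1785 = 0.39
MPC = 1 − MPS = 0.61
Autonomous saving = 61.06 − 0.39(1154) = -389, so a = 389
C = 389 + 0.61(6634) = 389 + 4046.74 = 4435.74

C = 4435.74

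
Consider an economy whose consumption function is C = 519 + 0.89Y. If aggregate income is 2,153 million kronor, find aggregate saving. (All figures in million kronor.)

S = -282.17

C = 519 + 0.89(2153) = 519 + 1916.17 = 2435.17
S = Y − C = 2153 − 2435.17 = -282.17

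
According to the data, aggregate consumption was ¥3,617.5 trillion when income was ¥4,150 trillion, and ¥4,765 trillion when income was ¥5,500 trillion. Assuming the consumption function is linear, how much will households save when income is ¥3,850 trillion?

MPC = (4765 − 3617.5)/(5500 − 4150) = 1147.5/1350 = 0.85
a = 3617.5 − 0.85(4150) = 3617.5 − 3527.5 = 90
C = 90 + 0.85(3850) = 3362.5
S = 3850 − 3362.5 = 487.5

S = 487.5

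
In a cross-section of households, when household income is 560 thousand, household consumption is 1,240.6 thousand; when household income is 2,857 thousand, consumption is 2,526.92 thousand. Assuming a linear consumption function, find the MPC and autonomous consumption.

MPC = ΔC/ΔY = (2526.92 − 1240.6)/(2857 − 560) = 1286.32/2297 = 0.56
a = C − MPC·Y = 1240.6 − 0.56(560) = 1240.6 − 313.6 = 927

MPC = 0.56; a = 927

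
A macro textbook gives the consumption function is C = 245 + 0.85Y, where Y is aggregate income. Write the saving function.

S = Y − C = Y − (245 + 0.85Y) = -245 + (1 − 0.85)Y

S = -245 + 0.15Y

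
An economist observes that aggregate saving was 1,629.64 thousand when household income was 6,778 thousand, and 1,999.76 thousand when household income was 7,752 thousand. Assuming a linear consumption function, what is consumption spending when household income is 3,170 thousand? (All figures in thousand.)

C = 2911.4

MPS = ΔS/ΔY = (1999.76 − 1629.64)/(7752 − 6778) = 370.12/974 = 0.38
MPC = 1 − MPS = 0.62
Autonomous saving = 1629.64 − 0.38(6778) = -946, so a = 946
C = 946 + 0.62(3170) = 946 + 1965.4 = 2911.4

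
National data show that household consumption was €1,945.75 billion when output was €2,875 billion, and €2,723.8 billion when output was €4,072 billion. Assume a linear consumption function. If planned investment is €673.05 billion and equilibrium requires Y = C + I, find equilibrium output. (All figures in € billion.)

MPC = (2723.8 − 1945.75)/(4072 − 2875) = 778.05/1197 = 0.65
a = 1945.75 − 0.65(2875) = 77
Equilibrium: Y = 77 + 0.65Y + 673.05
0.35Y = 750.05, so Y = 750.05/0.35 = 2143

Y = 2143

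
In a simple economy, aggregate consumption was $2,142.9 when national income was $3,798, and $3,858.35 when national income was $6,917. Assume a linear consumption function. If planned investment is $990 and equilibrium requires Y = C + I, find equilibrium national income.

Y = 2320

MPC = (3858.35 − 2142.9)/(6917 − 3798) = 1715.45/3119 = 0.55
a = 2142.9 − 0.55(3798) = 54
Equilibrium: Y = 54 + 0.55Y + 990
0.45Y = 1044, so Y = 1044/0.45 = 2320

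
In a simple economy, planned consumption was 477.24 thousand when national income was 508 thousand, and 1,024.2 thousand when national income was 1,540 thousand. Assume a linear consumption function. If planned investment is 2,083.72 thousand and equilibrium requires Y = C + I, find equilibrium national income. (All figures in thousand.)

MPC = (1024.2 − 477.24)/(1540 − 508) = 546.96/1032 = 0.53
a = 477.24 − 0.53(508) = 208
Equilibrium: Y = 208 + 0.53Y + 2083.72
0.47Y = 2291.72, so Y = 2291.72/0.47 = 4876

Y = 4876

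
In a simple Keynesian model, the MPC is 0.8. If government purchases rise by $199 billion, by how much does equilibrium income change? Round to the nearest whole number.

The multiplier is 1/(1 − MPC) = 1/0.2.
ΔY = 199/0.2 = 995.00 ≈ 995

ΔY ≈ 995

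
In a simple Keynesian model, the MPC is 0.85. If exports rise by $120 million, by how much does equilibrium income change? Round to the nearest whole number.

ΔY ≈ 800

The multiplier is 1/(1 − MPC) = 1/0.15.
ΔY = 120/0.15 = 800.00 ≈ 800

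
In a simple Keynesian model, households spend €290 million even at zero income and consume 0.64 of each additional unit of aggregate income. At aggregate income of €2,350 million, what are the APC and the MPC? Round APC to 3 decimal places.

APC = 0.763; MPC = 0.64

MPC = 0.64 (the slope of the consumption function)
C = 290 + 0.64(2350) = 1794, so APC = 1794/2350 = 0.763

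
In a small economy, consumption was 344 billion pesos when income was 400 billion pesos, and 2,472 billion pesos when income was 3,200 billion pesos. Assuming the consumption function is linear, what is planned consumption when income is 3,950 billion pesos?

MPC = (2472 − 344)/(3200 − 400) = 2128/2800 = 0.76
a = 344 − 0.76(400) = 344 − 304 = 40
C = 40 + 0.76(3950) = 40 + 3002 = 3042

C = 3042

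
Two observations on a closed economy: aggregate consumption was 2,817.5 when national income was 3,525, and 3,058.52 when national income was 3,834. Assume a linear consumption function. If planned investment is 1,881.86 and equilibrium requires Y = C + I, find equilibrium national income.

MPC = (3058.52 − 2817.5)/(3834 − 3525) = 241.02/309 = 0.78
a = 2817.5 − 0.78(3525) = 68
Equilibrium: Y = 68 + 0.78Y + 1881.86
0.22Y = 1949.86, so Y = 1949.86/0.22 = 8863

Y = 8863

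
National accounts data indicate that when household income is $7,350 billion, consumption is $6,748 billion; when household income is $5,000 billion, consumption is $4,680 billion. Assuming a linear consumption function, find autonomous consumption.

a = 280

MPC = ΔC/ΔY = (6748 − 4680)/(7350 − 5000) = 2068/2350 = 0.88
a = C − MPC·Y = 4680 − 0.88(5000) = 4680 − 4400 = 280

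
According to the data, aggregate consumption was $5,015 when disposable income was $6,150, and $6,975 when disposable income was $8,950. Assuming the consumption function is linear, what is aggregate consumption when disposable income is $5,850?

C = 4805

MPC = (6975 − 5015)/(8950 − 6150) = 1960/2800 = 0.7
a = 5015 − 0.7(6150) = 5015 − 4305 = 710
C = 710 + 0.7(5850) = 710 + 4095 = 4805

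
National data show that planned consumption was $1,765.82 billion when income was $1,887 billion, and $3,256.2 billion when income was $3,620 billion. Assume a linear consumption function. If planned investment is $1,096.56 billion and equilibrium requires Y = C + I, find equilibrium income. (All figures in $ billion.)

Y = 8854

MPC = (3256.2 − 1765.82)/(3620 − 1887) = 1490.38/1733 = 0.86
a = 1765.82 − 0.86(1887) = 143
Equilibrium: Y = 143 + 0.86Y + 1096.56
0.14Y = 1239.56, so Y = 1239.56/0.14 = 8854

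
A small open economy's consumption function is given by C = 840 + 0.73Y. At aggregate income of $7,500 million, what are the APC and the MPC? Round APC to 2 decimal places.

APC = 0.84; MPC = 0.73

MPC = 0.73 (the slope of the consumption function)
C = 840 + 0.73(7500) = 6315, so APC = 6315/7500 = 0.84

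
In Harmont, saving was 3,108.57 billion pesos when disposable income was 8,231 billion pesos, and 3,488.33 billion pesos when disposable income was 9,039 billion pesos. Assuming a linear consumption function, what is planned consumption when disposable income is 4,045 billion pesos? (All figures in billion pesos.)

C = 2903.85

MPS = ΔS/ΔY = (3488.33 − 3108.57)/(9039 − 8231) = 379.76/808 = 0.47
MPC = 1 − MPS = 0.53
Autonomous saving = 3108.57 − 0.47(8231) = -760, so a = 760
C = 760 + 0.53(4045) = 760 + 2143.85 = 2903.85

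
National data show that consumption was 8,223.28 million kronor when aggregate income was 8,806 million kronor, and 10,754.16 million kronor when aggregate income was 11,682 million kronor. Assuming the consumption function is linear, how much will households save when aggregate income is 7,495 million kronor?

S = 425.4

MPC = (10754.16 − 8223.28)/(11682 − 8806) = 2530.88/2876 = 0.88
a = 8223.28 − 0.88(8806) = 8223.28 − 7749.28 = 474
C = 474 + 0.88(7495) = 7069.6
S = 7495 − 7069.6 = 425.4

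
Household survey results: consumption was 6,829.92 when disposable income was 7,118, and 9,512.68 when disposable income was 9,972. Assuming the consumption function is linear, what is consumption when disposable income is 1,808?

MPC = (9512.68 − 6829.92)/(9972 − 7118) = 2682.76/2854 = 0.94
a = 6829.92 − 0.94(7118) = 6829.92 − 6690.92 = 139
C = 139 + 0.94(1808) = 139 + 1699.52 = 1838.52

C = 1838.52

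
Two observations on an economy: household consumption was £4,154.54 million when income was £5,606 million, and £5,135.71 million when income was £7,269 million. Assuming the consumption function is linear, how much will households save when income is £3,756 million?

S = 692.96

MPC = (5135.71 − 4154.54)/(7269 − 5606) = 981.17/1663 = 0.59
a = 4154.54 − 0.59(5606) = 4154.54 − 3307.54 = 847
C = 847 + 0.59(3756) = 3063.04
S = 3756 − 3063.04 = 692.96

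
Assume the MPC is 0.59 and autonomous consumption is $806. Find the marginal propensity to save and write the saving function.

MPS = 0.41; S = -806 + 0.41Y

MPS = 1 − MPC = 1 − 0.59 = 0.41
S = Y − C = -806 + 0.41Y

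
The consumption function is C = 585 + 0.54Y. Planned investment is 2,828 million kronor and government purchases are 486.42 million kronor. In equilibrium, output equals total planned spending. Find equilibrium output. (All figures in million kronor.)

Y = C + I + G = 585 + 0.54Y + 2828 + 486.42
Y − 0.54Y = 3899.42
0.46Y = 3899.42, so Y = 3899.42/0.46 = 8477

Y = 8477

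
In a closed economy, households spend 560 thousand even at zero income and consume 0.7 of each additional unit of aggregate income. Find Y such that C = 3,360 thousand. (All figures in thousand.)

Y = 4000

560 + 0.7Y = 3360
0.7Y = 2800, so Y = 2800/0.7 = 4000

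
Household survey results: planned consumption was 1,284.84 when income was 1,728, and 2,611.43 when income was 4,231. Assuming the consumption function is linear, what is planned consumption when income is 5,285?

MPC = (2611.43 − 1284.84)/(4231 − 1728) = 1326.59/2503 = 0.53
a = 1284.84 − 0.53(1728) = 1284.84 − 915.84 = 369
C = 369 + 0.53(5285) = 369 + 2801.05 = 3170.05

C = 3170.05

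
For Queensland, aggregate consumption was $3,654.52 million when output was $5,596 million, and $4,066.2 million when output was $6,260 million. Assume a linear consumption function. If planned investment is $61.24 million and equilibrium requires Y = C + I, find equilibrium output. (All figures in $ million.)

MPC = (4066.2 − 3654.52)/(6260 − 5596) = 411.68/664 = 0.62
a = 3654.52 − 0.62(5596) = 185
Equilibrium: Y = 185 + 0.62Y + 61.24
0.38Y = 246.24, so Y = 246.24/0.38 = 648

Y = 648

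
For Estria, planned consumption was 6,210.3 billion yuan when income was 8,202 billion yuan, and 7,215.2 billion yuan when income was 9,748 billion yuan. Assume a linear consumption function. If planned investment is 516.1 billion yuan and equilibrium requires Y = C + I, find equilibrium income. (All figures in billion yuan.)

MPC = (7215.2 − 6210.3)/(9748 − 8202) = 1004.9/1546 = 0.65
a = 6210.3 − 0.65(8202) = 879
Equilibrium: Y = 879 + 0.65Y + 516.1
0.35Y = 1395.1, so Y = 1395.1/0.35 = 3986

Y = 3986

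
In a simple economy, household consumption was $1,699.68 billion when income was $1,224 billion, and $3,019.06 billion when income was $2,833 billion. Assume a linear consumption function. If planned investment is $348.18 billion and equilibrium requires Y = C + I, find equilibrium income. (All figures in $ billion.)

MPC = (3019.06 − 1699.68)/(2833 − 1224) = 1319.38/1609 = 0.82
a = 1699.68 − 0.82(1224) = 696
Equilibrium: Y = 696 + 0.82Y + 348.18
0.18Y = 1044.18, so Y = 1044.18/0.18 = 5801

Y = 5801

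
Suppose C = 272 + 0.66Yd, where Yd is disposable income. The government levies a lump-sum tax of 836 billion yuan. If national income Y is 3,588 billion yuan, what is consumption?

C = 2088.32

Yd = Y − T = 3588 − 836 = 2752
C = 272 + 0.66(2752) = 272 + 1816.32 = 2088.32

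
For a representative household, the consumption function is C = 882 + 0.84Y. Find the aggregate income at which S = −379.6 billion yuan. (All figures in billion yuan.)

Y = 3140

S = Y − C = -882 + 0.16Y
-882 + 0.16Y = -379.6, so 0.16Y = 502.4 and Y = 3140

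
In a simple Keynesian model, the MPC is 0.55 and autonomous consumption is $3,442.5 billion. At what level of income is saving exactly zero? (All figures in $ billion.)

Y = 7650

At break-even, C = Y: 3442.5 + 0.55Y = Y
0.45Y = 3442.5, so Y = 3442.5/0.45 = 7650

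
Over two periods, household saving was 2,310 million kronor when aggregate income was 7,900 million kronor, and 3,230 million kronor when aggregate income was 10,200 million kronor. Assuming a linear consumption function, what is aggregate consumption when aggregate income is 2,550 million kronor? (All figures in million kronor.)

C = 2380

MPS = ΔS/ΔY = (3230 − 2310)/(10200 − 7900) = 920/2300 = 0.4
MPC = 1 − MPS = 0.6
Autonomous saving = 2310 − 0.4(7900) = -850, so a = 850
C = 850 + 0.6(2550) = 850 + 1530 = 2380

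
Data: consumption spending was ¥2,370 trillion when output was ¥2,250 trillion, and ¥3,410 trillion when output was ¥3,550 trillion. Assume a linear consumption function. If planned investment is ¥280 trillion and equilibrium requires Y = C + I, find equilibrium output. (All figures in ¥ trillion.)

MPC = (3410 − 2370)/(3550 − 2250) = 1040/1300 = 0.8
a = 2370 − 0.8(2250) = 570
Equilibrium: Y = 570 + 0.8Y + 280
0.2Y = 850, so Y = 850/0.2 = 4250

Y = 4250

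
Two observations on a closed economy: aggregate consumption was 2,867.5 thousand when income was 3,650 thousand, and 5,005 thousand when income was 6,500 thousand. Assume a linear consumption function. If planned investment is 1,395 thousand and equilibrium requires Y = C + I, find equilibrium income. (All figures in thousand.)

MPC = (5005 − 2867.5)/(6500 − 3650) = 2137.5/2850 = 0.75
a = 2867.5 − 0.75(3650) = 130
Equilibrium: Y = 130 + 0.75Y + 1395
0.25Y = 1525, so Y = 1525/0.25 = 6100

Y = 6100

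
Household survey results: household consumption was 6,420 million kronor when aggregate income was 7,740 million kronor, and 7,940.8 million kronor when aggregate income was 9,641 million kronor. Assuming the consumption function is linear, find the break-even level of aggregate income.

MPC = (7940.8 − 6420)/(9641 − 7740) = 1520.8/1901 = 0.8
a = 6420 − 0.8(7740) = 6420 − 6192 = 228
Break-even: Y = a/(1−MPC) = 228/0.2 = 1140

Y = 1140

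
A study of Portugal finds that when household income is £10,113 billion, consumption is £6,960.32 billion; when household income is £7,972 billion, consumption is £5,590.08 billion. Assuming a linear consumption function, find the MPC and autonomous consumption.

MPC = ΔC/ΔY = (6960.32 − 5590.08)/(10113 − 7972) = 1370.24/2141 = 0.64
a = C − MPC·Y = 5590.08 − 0.64(7972) = 5590.08 − 5102.08 = 488

MPC = 0.64; a = 488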